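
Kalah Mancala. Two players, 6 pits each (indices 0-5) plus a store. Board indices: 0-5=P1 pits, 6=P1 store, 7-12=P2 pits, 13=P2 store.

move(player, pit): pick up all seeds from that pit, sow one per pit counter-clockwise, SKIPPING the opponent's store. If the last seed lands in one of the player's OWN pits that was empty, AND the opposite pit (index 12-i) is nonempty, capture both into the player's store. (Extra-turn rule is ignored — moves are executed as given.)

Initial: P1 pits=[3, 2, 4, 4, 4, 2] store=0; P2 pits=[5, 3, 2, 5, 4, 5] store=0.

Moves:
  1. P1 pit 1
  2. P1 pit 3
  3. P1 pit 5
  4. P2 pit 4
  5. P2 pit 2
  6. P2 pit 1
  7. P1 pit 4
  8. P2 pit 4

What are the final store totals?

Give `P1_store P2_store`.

Move 1: P1 pit1 -> P1=[3,0,5,5,4,2](0) P2=[5,3,2,5,4,5](0)
Move 2: P1 pit3 -> P1=[3,0,5,0,5,3](1) P2=[6,4,2,5,4,5](0)
Move 3: P1 pit5 -> P1=[3,0,5,0,5,0](2) P2=[7,5,2,5,4,5](0)
Move 4: P2 pit4 -> P1=[4,1,5,0,5,0](2) P2=[7,5,2,5,0,6](1)
Move 5: P2 pit2 -> P1=[4,0,5,0,5,0](2) P2=[7,5,0,6,0,6](3)
Move 6: P2 pit1 -> P1=[4,0,5,0,5,0](2) P2=[7,0,1,7,1,7](4)
Move 7: P1 pit4 -> P1=[4,0,5,0,0,1](3) P2=[8,1,2,7,1,7](4)
Move 8: P2 pit4 -> P1=[4,0,5,0,0,1](3) P2=[8,1,2,7,0,8](4)

Answer: 3 4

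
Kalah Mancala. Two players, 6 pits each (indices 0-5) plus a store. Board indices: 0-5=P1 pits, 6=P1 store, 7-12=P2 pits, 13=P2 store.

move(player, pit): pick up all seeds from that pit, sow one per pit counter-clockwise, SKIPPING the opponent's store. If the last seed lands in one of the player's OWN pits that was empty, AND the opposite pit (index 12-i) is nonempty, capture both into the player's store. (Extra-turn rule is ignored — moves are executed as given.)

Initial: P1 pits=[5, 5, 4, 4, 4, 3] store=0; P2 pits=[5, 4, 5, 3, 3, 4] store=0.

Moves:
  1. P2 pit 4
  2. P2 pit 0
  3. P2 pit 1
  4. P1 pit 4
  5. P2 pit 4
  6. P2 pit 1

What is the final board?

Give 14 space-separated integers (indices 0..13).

Answer: 6 5 4 4 0 4 1 1 0 8 5 0 8 3

Derivation:
Move 1: P2 pit4 -> P1=[6,5,4,4,4,3](0) P2=[5,4,5,3,0,5](1)
Move 2: P2 pit0 -> P1=[6,5,4,4,4,3](0) P2=[0,5,6,4,1,6](1)
Move 3: P2 pit1 -> P1=[6,5,4,4,4,3](0) P2=[0,0,7,5,2,7](2)
Move 4: P1 pit4 -> P1=[6,5,4,4,0,4](1) P2=[1,1,7,5,2,7](2)
Move 5: P2 pit4 -> P1=[6,5,4,4,0,4](1) P2=[1,1,7,5,0,8](3)
Move 6: P2 pit1 -> P1=[6,5,4,4,0,4](1) P2=[1,0,8,5,0,8](3)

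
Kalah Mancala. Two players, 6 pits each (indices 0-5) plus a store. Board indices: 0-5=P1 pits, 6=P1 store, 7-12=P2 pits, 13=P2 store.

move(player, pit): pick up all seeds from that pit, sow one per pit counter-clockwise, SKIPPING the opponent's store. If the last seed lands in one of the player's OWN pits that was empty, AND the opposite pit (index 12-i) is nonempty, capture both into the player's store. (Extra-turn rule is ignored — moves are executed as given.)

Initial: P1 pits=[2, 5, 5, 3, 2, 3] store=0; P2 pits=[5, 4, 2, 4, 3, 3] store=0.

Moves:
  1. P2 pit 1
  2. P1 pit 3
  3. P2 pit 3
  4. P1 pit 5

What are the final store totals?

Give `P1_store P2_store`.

Answer: 2 1

Derivation:
Move 1: P2 pit1 -> P1=[2,5,5,3,2,3](0) P2=[5,0,3,5,4,4](0)
Move 2: P1 pit3 -> P1=[2,5,5,0,3,4](1) P2=[5,0,3,5,4,4](0)
Move 3: P2 pit3 -> P1=[3,6,5,0,3,4](1) P2=[5,0,3,0,5,5](1)
Move 4: P1 pit5 -> P1=[3,6,5,0,3,0](2) P2=[6,1,4,0,5,5](1)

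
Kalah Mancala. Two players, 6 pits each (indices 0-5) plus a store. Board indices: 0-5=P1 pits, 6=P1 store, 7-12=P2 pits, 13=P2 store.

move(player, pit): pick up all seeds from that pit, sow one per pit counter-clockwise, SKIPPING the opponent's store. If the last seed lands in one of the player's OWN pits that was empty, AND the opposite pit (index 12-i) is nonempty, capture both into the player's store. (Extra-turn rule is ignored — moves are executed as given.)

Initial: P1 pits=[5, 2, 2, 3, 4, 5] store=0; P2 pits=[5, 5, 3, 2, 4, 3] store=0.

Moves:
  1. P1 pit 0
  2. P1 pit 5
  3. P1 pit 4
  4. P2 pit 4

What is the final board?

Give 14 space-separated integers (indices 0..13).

Answer: 1 4 4 4 0 1 2 7 7 5 3 0 4 1

Derivation:
Move 1: P1 pit0 -> P1=[0,3,3,4,5,6](0) P2=[5,5,3,2,4,3](0)
Move 2: P1 pit5 -> P1=[0,3,3,4,5,0](1) P2=[6,6,4,3,5,3](0)
Move 3: P1 pit4 -> P1=[0,3,3,4,0,1](2) P2=[7,7,5,3,5,3](0)
Move 4: P2 pit4 -> P1=[1,4,4,4,0,1](2) P2=[7,7,5,3,0,4](1)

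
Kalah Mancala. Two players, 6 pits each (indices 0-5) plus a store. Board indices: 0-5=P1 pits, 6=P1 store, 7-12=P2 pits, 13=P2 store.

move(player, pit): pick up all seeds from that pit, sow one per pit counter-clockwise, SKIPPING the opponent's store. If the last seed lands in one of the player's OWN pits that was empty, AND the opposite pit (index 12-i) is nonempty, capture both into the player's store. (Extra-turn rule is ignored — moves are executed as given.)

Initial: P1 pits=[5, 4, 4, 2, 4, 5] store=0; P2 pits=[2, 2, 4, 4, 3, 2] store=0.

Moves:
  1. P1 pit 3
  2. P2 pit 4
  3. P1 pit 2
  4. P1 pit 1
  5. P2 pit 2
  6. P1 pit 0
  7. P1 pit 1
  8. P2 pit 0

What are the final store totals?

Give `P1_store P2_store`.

Move 1: P1 pit3 -> P1=[5,4,4,0,5,6](0) P2=[2,2,4,4,3,2](0)
Move 2: P2 pit4 -> P1=[6,4,4,0,5,6](0) P2=[2,2,4,4,0,3](1)
Move 3: P1 pit2 -> P1=[6,4,0,1,6,7](1) P2=[2,2,4,4,0,3](1)
Move 4: P1 pit1 -> P1=[6,0,1,2,7,8](1) P2=[2,2,4,4,0,3](1)
Move 5: P2 pit2 -> P1=[6,0,1,2,7,8](1) P2=[2,2,0,5,1,4](2)
Move 6: P1 pit0 -> P1=[0,1,2,3,8,9](2) P2=[2,2,0,5,1,4](2)
Move 7: P1 pit1 -> P1=[0,0,3,3,8,9](2) P2=[2,2,0,5,1,4](2)
Move 8: P2 pit0 -> P1=[0,0,3,0,8,9](2) P2=[0,3,0,5,1,4](6)

Answer: 2 6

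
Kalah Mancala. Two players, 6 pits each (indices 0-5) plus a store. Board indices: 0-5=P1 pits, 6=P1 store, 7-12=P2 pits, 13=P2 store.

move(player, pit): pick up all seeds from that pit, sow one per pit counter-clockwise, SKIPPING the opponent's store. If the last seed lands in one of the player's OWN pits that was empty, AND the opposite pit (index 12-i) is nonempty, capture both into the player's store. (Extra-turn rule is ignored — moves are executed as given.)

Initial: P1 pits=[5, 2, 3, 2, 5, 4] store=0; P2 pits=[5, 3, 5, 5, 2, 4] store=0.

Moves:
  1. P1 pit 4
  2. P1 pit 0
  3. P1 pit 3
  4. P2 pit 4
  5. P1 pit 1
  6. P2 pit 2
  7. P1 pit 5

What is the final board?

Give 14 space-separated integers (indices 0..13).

Answer: 1 1 5 1 3 0 3 7 5 1 7 2 7 2

Derivation:
Move 1: P1 pit4 -> P1=[5,2,3,2,0,5](1) P2=[6,4,6,5,2,4](0)
Move 2: P1 pit0 -> P1=[0,3,4,3,1,6](1) P2=[6,4,6,5,2,4](0)
Move 3: P1 pit3 -> P1=[0,3,4,0,2,7](2) P2=[6,4,6,5,2,4](0)
Move 4: P2 pit4 -> P1=[0,3,4,0,2,7](2) P2=[6,4,6,5,0,5](1)
Move 5: P1 pit1 -> P1=[0,0,5,1,3,7](2) P2=[6,4,6,5,0,5](1)
Move 6: P2 pit2 -> P1=[1,1,5,1,3,7](2) P2=[6,4,0,6,1,6](2)
Move 7: P1 pit5 -> P1=[1,1,5,1,3,0](3) P2=[7,5,1,7,2,7](2)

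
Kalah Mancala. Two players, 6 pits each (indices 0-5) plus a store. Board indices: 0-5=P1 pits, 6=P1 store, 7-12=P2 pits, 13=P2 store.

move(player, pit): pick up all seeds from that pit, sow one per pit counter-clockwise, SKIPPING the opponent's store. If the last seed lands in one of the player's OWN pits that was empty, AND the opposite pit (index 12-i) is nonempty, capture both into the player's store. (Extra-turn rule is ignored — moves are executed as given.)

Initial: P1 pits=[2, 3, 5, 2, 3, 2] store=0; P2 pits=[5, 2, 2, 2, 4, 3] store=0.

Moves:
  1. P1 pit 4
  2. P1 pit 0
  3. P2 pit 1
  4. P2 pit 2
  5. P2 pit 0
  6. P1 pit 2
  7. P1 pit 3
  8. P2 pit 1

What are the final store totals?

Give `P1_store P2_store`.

Move 1: P1 pit4 -> P1=[2,3,5,2,0,3](1) P2=[6,2,2,2,4,3](0)
Move 2: P1 pit0 -> P1=[0,4,6,2,0,3](1) P2=[6,2,2,2,4,3](0)
Move 3: P2 pit1 -> P1=[0,4,6,2,0,3](1) P2=[6,0,3,3,4,3](0)
Move 4: P2 pit2 -> P1=[0,4,6,2,0,3](1) P2=[6,0,0,4,5,4](0)
Move 5: P2 pit0 -> P1=[0,4,6,2,0,3](1) P2=[0,1,1,5,6,5](1)
Move 6: P1 pit2 -> P1=[0,4,0,3,1,4](2) P2=[1,2,1,5,6,5](1)
Move 7: P1 pit3 -> P1=[0,4,0,0,2,5](3) P2=[1,2,1,5,6,5](1)
Move 8: P2 pit1 -> P1=[0,4,0,0,2,5](3) P2=[1,0,2,6,6,5](1)

Answer: 3 1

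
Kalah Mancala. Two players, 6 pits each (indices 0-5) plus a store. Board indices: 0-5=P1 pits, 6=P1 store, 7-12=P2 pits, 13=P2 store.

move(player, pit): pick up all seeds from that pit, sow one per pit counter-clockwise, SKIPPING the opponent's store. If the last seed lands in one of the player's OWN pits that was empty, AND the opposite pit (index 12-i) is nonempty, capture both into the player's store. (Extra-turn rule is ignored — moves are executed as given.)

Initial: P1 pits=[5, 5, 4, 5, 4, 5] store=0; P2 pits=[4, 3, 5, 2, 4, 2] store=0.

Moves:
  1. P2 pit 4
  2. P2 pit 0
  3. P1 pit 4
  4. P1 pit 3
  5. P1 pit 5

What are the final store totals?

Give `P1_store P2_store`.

Move 1: P2 pit4 -> P1=[6,6,4,5,4,5](0) P2=[4,3,5,2,0,3](1)
Move 2: P2 pit0 -> P1=[6,0,4,5,4,5](0) P2=[0,4,6,3,0,3](8)
Move 3: P1 pit4 -> P1=[6,0,4,5,0,6](1) P2=[1,5,6,3,0,3](8)
Move 4: P1 pit3 -> P1=[6,0,4,0,1,7](2) P2=[2,6,6,3,0,3](8)
Move 5: P1 pit5 -> P1=[6,0,4,0,1,0](3) P2=[3,7,7,4,1,4](8)

Answer: 3 8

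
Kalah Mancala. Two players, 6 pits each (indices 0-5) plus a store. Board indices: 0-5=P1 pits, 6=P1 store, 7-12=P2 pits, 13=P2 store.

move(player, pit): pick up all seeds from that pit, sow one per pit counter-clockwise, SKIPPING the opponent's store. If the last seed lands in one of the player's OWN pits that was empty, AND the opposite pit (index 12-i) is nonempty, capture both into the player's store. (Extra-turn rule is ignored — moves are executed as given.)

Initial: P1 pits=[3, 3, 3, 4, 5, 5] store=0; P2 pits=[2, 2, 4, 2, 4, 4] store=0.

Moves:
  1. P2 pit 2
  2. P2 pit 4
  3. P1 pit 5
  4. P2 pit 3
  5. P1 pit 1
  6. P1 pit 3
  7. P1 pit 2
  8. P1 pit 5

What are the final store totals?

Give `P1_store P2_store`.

Answer: 8 3

Derivation:
Move 1: P2 pit2 -> P1=[3,3,3,4,5,5](0) P2=[2,2,0,3,5,5](1)
Move 2: P2 pit4 -> P1=[4,4,4,4,5,5](0) P2=[2,2,0,3,0,6](2)
Move 3: P1 pit5 -> P1=[4,4,4,4,5,0](1) P2=[3,3,1,4,0,6](2)
Move 4: P2 pit3 -> P1=[5,4,4,4,5,0](1) P2=[3,3,1,0,1,7](3)
Move 5: P1 pit1 -> P1=[5,0,5,5,6,0](5) P2=[0,3,1,0,1,7](3)
Move 6: P1 pit3 -> P1=[5,0,5,0,7,1](6) P2=[1,4,1,0,1,7](3)
Move 7: P1 pit2 -> P1=[5,0,0,1,8,2](7) P2=[2,4,1,0,1,7](3)
Move 8: P1 pit5 -> P1=[5,0,0,1,8,0](8) P2=[3,4,1,0,1,7](3)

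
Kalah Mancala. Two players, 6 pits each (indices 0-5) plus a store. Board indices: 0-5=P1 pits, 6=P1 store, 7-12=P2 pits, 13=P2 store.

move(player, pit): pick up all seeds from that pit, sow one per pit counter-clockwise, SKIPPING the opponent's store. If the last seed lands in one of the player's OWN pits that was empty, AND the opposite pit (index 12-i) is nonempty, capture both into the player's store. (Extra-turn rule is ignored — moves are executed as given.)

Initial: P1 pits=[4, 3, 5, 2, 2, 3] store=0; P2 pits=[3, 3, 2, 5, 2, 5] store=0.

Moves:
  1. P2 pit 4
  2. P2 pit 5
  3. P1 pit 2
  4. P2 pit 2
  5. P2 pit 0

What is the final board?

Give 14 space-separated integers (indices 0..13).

Answer: 5 0 0 4 4 4 1 0 5 1 7 1 0 7

Derivation:
Move 1: P2 pit4 -> P1=[4,3,5,2,2,3](0) P2=[3,3,2,5,0,6](1)
Move 2: P2 pit5 -> P1=[5,4,6,3,3,3](0) P2=[3,3,2,5,0,0](2)
Move 3: P1 pit2 -> P1=[5,4,0,4,4,4](1) P2=[4,4,2,5,0,0](2)
Move 4: P2 pit2 -> P1=[5,0,0,4,4,4](1) P2=[4,4,0,6,0,0](7)
Move 5: P2 pit0 -> P1=[5,0,0,4,4,4](1) P2=[0,5,1,7,1,0](7)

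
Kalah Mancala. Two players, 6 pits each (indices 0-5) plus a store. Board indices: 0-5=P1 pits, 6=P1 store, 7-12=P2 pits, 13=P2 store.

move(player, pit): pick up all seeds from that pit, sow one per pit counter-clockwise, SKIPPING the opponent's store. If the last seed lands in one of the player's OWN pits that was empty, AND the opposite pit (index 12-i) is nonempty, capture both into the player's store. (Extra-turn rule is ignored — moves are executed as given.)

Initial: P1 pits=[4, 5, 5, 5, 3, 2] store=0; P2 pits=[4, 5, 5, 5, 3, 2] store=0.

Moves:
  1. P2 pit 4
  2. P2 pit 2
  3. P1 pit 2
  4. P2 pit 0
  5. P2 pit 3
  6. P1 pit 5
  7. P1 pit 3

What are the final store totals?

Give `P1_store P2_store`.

Move 1: P2 pit4 -> P1=[5,5,5,5,3,2](0) P2=[4,5,5,5,0,3](1)
Move 2: P2 pit2 -> P1=[6,5,5,5,3,2](0) P2=[4,5,0,6,1,4](2)
Move 3: P1 pit2 -> P1=[6,5,0,6,4,3](1) P2=[5,5,0,6,1,4](2)
Move 4: P2 pit0 -> P1=[6,5,0,6,4,3](1) P2=[0,6,1,7,2,5](2)
Move 5: P2 pit3 -> P1=[7,6,1,7,4,3](1) P2=[0,6,1,0,3,6](3)
Move 6: P1 pit5 -> P1=[7,6,1,7,4,0](2) P2=[1,7,1,0,3,6](3)
Move 7: P1 pit3 -> P1=[7,6,1,0,5,1](3) P2=[2,8,2,1,3,6](3)

Answer: 3 3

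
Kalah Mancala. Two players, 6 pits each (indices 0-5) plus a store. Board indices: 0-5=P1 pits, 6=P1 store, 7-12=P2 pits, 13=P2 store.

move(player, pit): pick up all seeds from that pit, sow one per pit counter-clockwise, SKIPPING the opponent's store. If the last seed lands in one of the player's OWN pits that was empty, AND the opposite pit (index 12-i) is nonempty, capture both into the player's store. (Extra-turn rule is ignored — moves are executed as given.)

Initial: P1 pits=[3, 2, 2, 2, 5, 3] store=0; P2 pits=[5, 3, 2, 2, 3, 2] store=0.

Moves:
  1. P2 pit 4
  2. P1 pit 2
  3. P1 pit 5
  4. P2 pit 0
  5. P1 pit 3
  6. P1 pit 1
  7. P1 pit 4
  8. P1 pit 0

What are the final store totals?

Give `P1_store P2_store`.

Answer: 14 2

Derivation:
Move 1: P2 pit4 -> P1=[4,2,2,2,5,3](0) P2=[5,3,2,2,0,3](1)
Move 2: P1 pit2 -> P1=[4,2,0,3,6,3](0) P2=[5,3,2,2,0,3](1)
Move 3: P1 pit5 -> P1=[4,2,0,3,6,0](1) P2=[6,4,2,2,0,3](1)
Move 4: P2 pit0 -> P1=[4,2,0,3,6,0](1) P2=[0,5,3,3,1,4](2)
Move 5: P1 pit3 -> P1=[4,2,0,0,7,1](2) P2=[0,5,3,3,1,4](2)
Move 6: P1 pit1 -> P1=[4,0,1,0,7,1](6) P2=[0,5,0,3,1,4](2)
Move 7: P1 pit4 -> P1=[4,0,1,0,0,2](7) P2=[1,6,1,4,2,4](2)
Move 8: P1 pit0 -> P1=[0,1,2,1,0,2](14) P2=[1,0,1,4,2,4](2)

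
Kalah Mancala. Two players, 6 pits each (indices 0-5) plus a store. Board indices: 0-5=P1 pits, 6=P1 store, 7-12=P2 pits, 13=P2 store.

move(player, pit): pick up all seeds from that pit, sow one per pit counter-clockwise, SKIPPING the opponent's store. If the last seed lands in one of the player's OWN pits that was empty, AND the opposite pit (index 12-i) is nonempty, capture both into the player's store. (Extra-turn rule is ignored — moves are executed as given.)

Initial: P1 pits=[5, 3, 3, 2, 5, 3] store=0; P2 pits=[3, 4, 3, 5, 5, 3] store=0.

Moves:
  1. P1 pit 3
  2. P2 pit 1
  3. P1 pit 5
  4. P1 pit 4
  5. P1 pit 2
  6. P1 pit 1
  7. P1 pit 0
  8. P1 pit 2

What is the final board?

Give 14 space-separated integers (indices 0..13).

Answer: 0 1 0 4 4 3 2 5 2 6 7 6 4 0

Derivation:
Move 1: P1 pit3 -> P1=[5,3,3,0,6,4](0) P2=[3,4,3,5,5,3](0)
Move 2: P2 pit1 -> P1=[5,3,3,0,6,4](0) P2=[3,0,4,6,6,4](0)
Move 3: P1 pit5 -> P1=[5,3,3,0,6,0](1) P2=[4,1,5,6,6,4](0)
Move 4: P1 pit4 -> P1=[5,3,3,0,0,1](2) P2=[5,2,6,7,6,4](0)
Move 5: P1 pit2 -> P1=[5,3,0,1,1,2](2) P2=[5,2,6,7,6,4](0)
Move 6: P1 pit1 -> P1=[5,0,1,2,2,2](2) P2=[5,2,6,7,6,4](0)
Move 7: P1 pit0 -> P1=[0,1,2,3,3,3](2) P2=[5,2,6,7,6,4](0)
Move 8: P1 pit2 -> P1=[0,1,0,4,4,3](2) P2=[5,2,6,7,6,4](0)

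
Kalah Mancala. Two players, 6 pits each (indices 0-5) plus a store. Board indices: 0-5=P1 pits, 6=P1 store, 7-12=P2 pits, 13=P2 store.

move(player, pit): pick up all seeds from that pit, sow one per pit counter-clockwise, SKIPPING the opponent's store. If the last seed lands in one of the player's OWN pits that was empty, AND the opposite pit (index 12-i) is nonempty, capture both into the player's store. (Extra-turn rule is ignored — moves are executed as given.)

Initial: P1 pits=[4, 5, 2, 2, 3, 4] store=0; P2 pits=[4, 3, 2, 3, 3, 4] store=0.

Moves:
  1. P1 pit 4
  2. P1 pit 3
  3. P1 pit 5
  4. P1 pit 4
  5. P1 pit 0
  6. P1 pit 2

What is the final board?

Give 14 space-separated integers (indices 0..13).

Answer: 0 6 0 2 1 1 14 0 0 3 4 4 4 0

Derivation:
Move 1: P1 pit4 -> P1=[4,5,2,2,0,5](1) P2=[5,3,2,3,3,4](0)
Move 2: P1 pit3 -> P1=[4,5,2,0,1,6](1) P2=[5,3,2,3,3,4](0)
Move 3: P1 pit5 -> P1=[4,5,2,0,1,0](2) P2=[6,4,3,4,4,4](0)
Move 4: P1 pit4 -> P1=[4,5,2,0,0,0](9) P2=[0,4,3,4,4,4](0)
Move 5: P1 pit0 -> P1=[0,6,3,1,0,0](14) P2=[0,0,3,4,4,4](0)
Move 6: P1 pit2 -> P1=[0,6,0,2,1,1](14) P2=[0,0,3,4,4,4](0)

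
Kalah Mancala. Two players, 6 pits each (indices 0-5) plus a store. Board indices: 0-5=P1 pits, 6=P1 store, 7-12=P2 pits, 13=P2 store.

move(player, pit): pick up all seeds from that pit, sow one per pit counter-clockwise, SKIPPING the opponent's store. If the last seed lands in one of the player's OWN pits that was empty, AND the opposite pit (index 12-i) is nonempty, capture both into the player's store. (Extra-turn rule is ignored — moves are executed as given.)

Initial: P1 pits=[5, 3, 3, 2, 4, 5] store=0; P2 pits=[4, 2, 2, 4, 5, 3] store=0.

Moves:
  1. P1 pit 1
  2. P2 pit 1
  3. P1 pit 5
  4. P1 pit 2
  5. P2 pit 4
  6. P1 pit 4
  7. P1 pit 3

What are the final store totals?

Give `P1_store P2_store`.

Answer: 4 1

Derivation:
Move 1: P1 pit1 -> P1=[5,0,4,3,5,5](0) P2=[4,2,2,4,5,3](0)
Move 2: P2 pit1 -> P1=[5,0,4,3,5,5](0) P2=[4,0,3,5,5,3](0)
Move 3: P1 pit5 -> P1=[5,0,4,3,5,0](1) P2=[5,1,4,6,5,3](0)
Move 4: P1 pit2 -> P1=[5,0,0,4,6,1](2) P2=[5,1,4,6,5,3](0)
Move 5: P2 pit4 -> P1=[6,1,1,4,6,1](2) P2=[5,1,4,6,0,4](1)
Move 6: P1 pit4 -> P1=[6,1,1,4,0,2](3) P2=[6,2,5,7,0,4](1)
Move 7: P1 pit3 -> P1=[6,1,1,0,1,3](4) P2=[7,2,5,7,0,4](1)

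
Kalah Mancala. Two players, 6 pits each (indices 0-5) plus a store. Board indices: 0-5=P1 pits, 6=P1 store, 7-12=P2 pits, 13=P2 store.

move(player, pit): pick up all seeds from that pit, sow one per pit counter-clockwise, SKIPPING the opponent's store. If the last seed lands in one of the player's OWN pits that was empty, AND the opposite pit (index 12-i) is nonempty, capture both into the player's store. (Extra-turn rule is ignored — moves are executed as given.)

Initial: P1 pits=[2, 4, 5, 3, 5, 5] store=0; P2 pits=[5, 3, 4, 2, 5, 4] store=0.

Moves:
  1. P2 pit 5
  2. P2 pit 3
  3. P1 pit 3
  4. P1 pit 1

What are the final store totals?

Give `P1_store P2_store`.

Answer: 2 5

Derivation:
Move 1: P2 pit5 -> P1=[3,5,6,3,5,5](0) P2=[5,3,4,2,5,0](1)
Move 2: P2 pit3 -> P1=[0,5,6,3,5,5](0) P2=[5,3,4,0,6,0](5)
Move 3: P1 pit3 -> P1=[0,5,6,0,6,6](1) P2=[5,3,4,0,6,0](5)
Move 4: P1 pit1 -> P1=[0,0,7,1,7,7](2) P2=[5,3,4,0,6,0](5)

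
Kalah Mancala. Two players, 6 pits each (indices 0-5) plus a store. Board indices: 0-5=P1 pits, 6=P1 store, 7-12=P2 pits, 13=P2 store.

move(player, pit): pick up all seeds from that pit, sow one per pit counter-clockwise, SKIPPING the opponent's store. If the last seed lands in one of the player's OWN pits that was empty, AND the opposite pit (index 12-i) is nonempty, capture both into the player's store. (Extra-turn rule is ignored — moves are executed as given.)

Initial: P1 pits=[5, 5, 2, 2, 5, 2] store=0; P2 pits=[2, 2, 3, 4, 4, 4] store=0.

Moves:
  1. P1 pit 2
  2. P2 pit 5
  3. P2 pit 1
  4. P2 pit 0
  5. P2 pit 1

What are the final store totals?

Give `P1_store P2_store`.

Move 1: P1 pit2 -> P1=[5,5,0,3,6,2](0) P2=[2,2,3,4,4,4](0)
Move 2: P2 pit5 -> P1=[6,6,1,3,6,2](0) P2=[2,2,3,4,4,0](1)
Move 3: P2 pit1 -> P1=[6,6,1,3,6,2](0) P2=[2,0,4,5,4,0](1)
Move 4: P2 pit0 -> P1=[6,6,1,3,6,2](0) P2=[0,1,5,5,4,0](1)
Move 5: P2 pit1 -> P1=[6,6,1,3,6,2](0) P2=[0,0,6,5,4,0](1)

Answer: 0 1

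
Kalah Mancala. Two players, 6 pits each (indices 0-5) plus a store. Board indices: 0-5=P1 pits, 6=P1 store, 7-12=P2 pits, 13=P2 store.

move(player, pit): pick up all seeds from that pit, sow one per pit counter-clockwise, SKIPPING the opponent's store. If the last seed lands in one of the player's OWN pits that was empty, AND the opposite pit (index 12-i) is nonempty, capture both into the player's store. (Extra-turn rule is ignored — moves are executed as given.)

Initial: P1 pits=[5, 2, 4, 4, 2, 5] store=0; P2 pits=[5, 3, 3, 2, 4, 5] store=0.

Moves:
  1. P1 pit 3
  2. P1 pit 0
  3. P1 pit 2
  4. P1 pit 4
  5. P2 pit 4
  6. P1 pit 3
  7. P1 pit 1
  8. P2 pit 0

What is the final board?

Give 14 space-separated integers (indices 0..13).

Move 1: P1 pit3 -> P1=[5,2,4,0,3,6](1) P2=[6,3,3,2,4,5](0)
Move 2: P1 pit0 -> P1=[0,3,5,1,4,7](1) P2=[6,3,3,2,4,5](0)
Move 3: P1 pit2 -> P1=[0,3,0,2,5,8](2) P2=[7,3,3,2,4,5](0)
Move 4: P1 pit4 -> P1=[0,3,0,2,0,9](3) P2=[8,4,4,2,4,5](0)
Move 5: P2 pit4 -> P1=[1,4,0,2,0,9](3) P2=[8,4,4,2,0,6](1)
Move 6: P1 pit3 -> P1=[1,4,0,0,1,10](3) P2=[8,4,4,2,0,6](1)
Move 7: P1 pit1 -> P1=[1,0,1,1,2,11](3) P2=[8,4,4,2,0,6](1)
Move 8: P2 pit0 -> P1=[2,1,1,1,2,11](3) P2=[0,5,5,3,1,7](2)

Answer: 2 1 1 1 2 11 3 0 5 5 3 1 7 2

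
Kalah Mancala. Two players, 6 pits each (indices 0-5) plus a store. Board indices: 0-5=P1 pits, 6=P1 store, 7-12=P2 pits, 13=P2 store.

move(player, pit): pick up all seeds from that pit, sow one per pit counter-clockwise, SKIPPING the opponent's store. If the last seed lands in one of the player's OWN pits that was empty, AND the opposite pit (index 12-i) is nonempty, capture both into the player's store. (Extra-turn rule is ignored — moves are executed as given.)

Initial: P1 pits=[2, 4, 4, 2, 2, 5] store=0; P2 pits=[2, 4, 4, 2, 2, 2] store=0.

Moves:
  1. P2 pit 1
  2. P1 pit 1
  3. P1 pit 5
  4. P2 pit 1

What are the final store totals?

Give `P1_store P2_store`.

Answer: 1 0

Derivation:
Move 1: P2 pit1 -> P1=[2,4,4,2,2,5](0) P2=[2,0,5,3,3,3](0)
Move 2: P1 pit1 -> P1=[2,0,5,3,3,6](0) P2=[2,0,5,3,3,3](0)
Move 3: P1 pit5 -> P1=[2,0,5,3,3,0](1) P2=[3,1,6,4,4,3](0)
Move 4: P2 pit1 -> P1=[2,0,5,3,3,0](1) P2=[3,0,7,4,4,3](0)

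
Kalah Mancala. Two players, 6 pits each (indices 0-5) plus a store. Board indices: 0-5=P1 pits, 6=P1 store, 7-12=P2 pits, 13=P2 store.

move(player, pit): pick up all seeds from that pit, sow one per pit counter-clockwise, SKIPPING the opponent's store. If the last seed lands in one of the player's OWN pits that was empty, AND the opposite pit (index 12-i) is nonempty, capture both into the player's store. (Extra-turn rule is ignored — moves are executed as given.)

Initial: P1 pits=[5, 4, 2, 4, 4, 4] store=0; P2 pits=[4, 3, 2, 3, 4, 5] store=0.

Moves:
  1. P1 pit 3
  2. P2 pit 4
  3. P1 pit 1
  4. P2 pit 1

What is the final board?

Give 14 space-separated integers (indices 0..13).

Answer: 6 0 3 1 6 6 2 5 0 3 4 1 6 1

Derivation:
Move 1: P1 pit3 -> P1=[5,4,2,0,5,5](1) P2=[5,3,2,3,4,5](0)
Move 2: P2 pit4 -> P1=[6,5,2,0,5,5](1) P2=[5,3,2,3,0,6](1)
Move 3: P1 pit1 -> P1=[6,0,3,1,6,6](2) P2=[5,3,2,3,0,6](1)
Move 4: P2 pit1 -> P1=[6,0,3,1,6,6](2) P2=[5,0,3,4,1,6](1)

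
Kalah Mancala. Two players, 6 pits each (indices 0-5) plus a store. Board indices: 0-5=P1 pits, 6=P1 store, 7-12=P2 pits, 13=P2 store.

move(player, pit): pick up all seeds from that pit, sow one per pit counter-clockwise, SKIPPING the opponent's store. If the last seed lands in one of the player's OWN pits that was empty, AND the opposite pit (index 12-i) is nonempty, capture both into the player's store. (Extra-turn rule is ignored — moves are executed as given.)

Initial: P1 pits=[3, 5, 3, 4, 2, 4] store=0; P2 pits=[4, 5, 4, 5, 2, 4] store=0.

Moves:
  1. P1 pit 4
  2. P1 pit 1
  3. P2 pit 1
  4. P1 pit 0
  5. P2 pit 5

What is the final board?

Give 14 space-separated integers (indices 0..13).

Move 1: P1 pit4 -> P1=[3,5,3,4,0,5](1) P2=[4,5,4,5,2,4](0)
Move 2: P1 pit1 -> P1=[3,0,4,5,1,6](2) P2=[4,5,4,5,2,4](0)
Move 3: P2 pit1 -> P1=[3,0,4,5,1,6](2) P2=[4,0,5,6,3,5](1)
Move 4: P1 pit0 -> P1=[0,1,5,6,1,6](2) P2=[4,0,5,6,3,5](1)
Move 5: P2 pit5 -> P1=[1,2,6,7,1,6](2) P2=[4,0,5,6,3,0](2)

Answer: 1 2 6 7 1 6 2 4 0 5 6 3 0 2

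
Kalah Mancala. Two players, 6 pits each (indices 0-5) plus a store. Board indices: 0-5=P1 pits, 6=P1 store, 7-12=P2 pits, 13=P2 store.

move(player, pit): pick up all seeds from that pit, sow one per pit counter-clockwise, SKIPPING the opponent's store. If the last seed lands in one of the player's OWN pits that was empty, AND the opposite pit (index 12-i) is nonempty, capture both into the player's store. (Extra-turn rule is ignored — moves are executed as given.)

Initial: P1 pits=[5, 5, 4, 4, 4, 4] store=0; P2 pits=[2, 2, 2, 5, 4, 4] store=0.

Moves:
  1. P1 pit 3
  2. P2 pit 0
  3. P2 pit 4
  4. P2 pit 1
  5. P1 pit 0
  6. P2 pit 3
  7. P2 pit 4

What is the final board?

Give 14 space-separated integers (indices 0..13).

Answer: 1 2 6 2 6 6 2 0 0 4 0 0 7 9

Derivation:
Move 1: P1 pit3 -> P1=[5,5,4,0,5,5](1) P2=[3,2,2,5,4,4](0)
Move 2: P2 pit0 -> P1=[5,5,4,0,5,5](1) P2=[0,3,3,6,4,4](0)
Move 3: P2 pit4 -> P1=[6,6,4,0,5,5](1) P2=[0,3,3,6,0,5](1)
Move 4: P2 pit1 -> P1=[6,0,4,0,5,5](1) P2=[0,0,4,7,0,5](8)
Move 5: P1 pit0 -> P1=[0,1,5,1,6,6](2) P2=[0,0,4,7,0,5](8)
Move 6: P2 pit3 -> P1=[1,2,6,2,6,6](2) P2=[0,0,4,0,1,6](9)
Move 7: P2 pit4 -> P1=[1,2,6,2,6,6](2) P2=[0,0,4,0,0,7](9)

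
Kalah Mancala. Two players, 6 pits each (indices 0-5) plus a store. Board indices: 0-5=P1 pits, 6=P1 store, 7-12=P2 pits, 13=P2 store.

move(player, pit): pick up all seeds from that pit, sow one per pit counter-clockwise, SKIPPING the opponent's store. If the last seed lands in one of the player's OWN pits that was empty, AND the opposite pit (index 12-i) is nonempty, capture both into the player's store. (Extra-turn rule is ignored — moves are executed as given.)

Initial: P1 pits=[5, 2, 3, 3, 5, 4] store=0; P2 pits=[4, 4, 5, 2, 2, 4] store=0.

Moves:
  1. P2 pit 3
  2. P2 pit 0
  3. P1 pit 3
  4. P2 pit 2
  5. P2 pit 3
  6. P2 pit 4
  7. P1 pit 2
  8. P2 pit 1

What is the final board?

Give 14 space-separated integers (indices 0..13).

Move 1: P2 pit3 -> P1=[5,2,3,3,5,4](0) P2=[4,4,5,0,3,5](0)
Move 2: P2 pit0 -> P1=[5,2,3,3,5,4](0) P2=[0,5,6,1,4,5](0)
Move 3: P1 pit3 -> P1=[5,2,3,0,6,5](1) P2=[0,5,6,1,4,5](0)
Move 4: P2 pit2 -> P1=[6,3,3,0,6,5](1) P2=[0,5,0,2,5,6](1)
Move 5: P2 pit3 -> P1=[6,3,3,0,6,5](1) P2=[0,5,0,0,6,7](1)
Move 6: P2 pit4 -> P1=[7,4,4,1,6,5](1) P2=[0,5,0,0,0,8](2)
Move 7: P1 pit2 -> P1=[7,4,0,2,7,6](2) P2=[0,5,0,0,0,8](2)
Move 8: P2 pit1 -> P1=[7,4,0,2,7,6](2) P2=[0,0,1,1,1,9](3)

Answer: 7 4 0 2 7 6 2 0 0 1 1 1 9 3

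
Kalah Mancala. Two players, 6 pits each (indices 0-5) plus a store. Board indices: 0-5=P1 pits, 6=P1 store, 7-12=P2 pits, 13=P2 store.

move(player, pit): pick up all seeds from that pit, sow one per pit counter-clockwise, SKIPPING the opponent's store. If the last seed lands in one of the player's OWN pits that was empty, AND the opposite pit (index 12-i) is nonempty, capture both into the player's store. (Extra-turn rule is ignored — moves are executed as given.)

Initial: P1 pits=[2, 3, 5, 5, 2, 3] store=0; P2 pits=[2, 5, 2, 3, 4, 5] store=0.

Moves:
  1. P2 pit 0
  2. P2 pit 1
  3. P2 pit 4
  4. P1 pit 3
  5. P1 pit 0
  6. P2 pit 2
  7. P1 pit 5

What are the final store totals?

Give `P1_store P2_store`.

Move 1: P2 pit0 -> P1=[2,3,5,5,2,3](0) P2=[0,6,3,3,4,5](0)
Move 2: P2 pit1 -> P1=[3,3,5,5,2,3](0) P2=[0,0,4,4,5,6](1)
Move 3: P2 pit4 -> P1=[4,4,6,5,2,3](0) P2=[0,0,4,4,0,7](2)
Move 4: P1 pit3 -> P1=[4,4,6,0,3,4](1) P2=[1,1,4,4,0,7](2)
Move 5: P1 pit0 -> P1=[0,5,7,1,4,4](1) P2=[1,1,4,4,0,7](2)
Move 6: P2 pit2 -> P1=[0,5,7,1,4,4](1) P2=[1,1,0,5,1,8](3)
Move 7: P1 pit5 -> P1=[0,5,7,1,4,0](2) P2=[2,2,1,5,1,8](3)

Answer: 2 3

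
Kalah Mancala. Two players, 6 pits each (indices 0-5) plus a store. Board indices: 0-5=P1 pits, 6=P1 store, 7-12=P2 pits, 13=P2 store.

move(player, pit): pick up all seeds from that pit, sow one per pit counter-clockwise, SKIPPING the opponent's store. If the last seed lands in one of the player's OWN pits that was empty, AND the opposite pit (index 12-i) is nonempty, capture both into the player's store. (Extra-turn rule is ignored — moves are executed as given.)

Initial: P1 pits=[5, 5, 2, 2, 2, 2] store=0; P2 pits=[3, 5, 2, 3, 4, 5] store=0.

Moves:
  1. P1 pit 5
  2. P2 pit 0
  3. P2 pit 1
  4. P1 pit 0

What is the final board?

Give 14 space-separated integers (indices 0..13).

Answer: 0 6 3 3 3 1 2 0 0 4 5 6 6 1

Derivation:
Move 1: P1 pit5 -> P1=[5,5,2,2,2,0](1) P2=[4,5,2,3,4,5](0)
Move 2: P2 pit0 -> P1=[5,5,2,2,2,0](1) P2=[0,6,3,4,5,5](0)
Move 3: P2 pit1 -> P1=[6,5,2,2,2,0](1) P2=[0,0,4,5,6,6](1)
Move 4: P1 pit0 -> P1=[0,6,3,3,3,1](2) P2=[0,0,4,5,6,6](1)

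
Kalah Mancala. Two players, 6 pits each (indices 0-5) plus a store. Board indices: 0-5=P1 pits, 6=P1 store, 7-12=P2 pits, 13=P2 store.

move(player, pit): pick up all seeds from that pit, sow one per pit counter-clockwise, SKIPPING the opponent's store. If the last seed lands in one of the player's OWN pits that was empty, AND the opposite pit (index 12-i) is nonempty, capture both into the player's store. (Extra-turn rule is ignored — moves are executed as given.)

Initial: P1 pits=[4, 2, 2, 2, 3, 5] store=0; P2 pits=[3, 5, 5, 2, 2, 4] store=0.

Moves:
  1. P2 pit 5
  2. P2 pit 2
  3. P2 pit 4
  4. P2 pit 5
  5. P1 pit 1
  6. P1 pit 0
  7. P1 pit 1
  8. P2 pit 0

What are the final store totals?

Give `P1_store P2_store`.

Answer: 1 4

Derivation:
Move 1: P2 pit5 -> P1=[5,3,3,2,3,5](0) P2=[3,5,5,2,2,0](1)
Move 2: P2 pit2 -> P1=[6,3,3,2,3,5](0) P2=[3,5,0,3,3,1](2)
Move 3: P2 pit4 -> P1=[7,3,3,2,3,5](0) P2=[3,5,0,3,0,2](3)
Move 4: P2 pit5 -> P1=[8,3,3,2,3,5](0) P2=[3,5,0,3,0,0](4)
Move 5: P1 pit1 -> P1=[8,0,4,3,4,5](0) P2=[3,5,0,3,0,0](4)
Move 6: P1 pit0 -> P1=[0,1,5,4,5,6](1) P2=[4,6,0,3,0,0](4)
Move 7: P1 pit1 -> P1=[0,0,6,4,5,6](1) P2=[4,6,0,3,0,0](4)
Move 8: P2 pit0 -> P1=[0,0,6,4,5,6](1) P2=[0,7,1,4,1,0](4)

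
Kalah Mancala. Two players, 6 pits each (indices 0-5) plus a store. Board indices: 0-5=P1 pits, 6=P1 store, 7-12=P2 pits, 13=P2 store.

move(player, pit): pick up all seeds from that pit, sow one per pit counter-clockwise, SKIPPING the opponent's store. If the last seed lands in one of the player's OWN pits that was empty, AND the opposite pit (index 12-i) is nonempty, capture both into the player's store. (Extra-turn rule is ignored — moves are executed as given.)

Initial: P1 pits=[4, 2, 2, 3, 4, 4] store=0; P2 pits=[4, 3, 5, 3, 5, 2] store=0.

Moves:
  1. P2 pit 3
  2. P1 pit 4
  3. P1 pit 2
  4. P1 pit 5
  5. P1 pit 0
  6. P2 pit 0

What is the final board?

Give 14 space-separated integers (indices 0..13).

Answer: 0 3 1 5 0 0 9 0 1 7 2 7 4 2

Derivation:
Move 1: P2 pit3 -> P1=[4,2,2,3,4,4](0) P2=[4,3,5,0,6,3](1)
Move 2: P1 pit4 -> P1=[4,2,2,3,0,5](1) P2=[5,4,5,0,6,3](1)
Move 3: P1 pit2 -> P1=[4,2,0,4,0,5](6) P2=[5,0,5,0,6,3](1)
Move 4: P1 pit5 -> P1=[4,2,0,4,0,0](7) P2=[6,1,6,1,6,3](1)
Move 5: P1 pit0 -> P1=[0,3,1,5,0,0](9) P2=[6,0,6,1,6,3](1)
Move 6: P2 pit0 -> P1=[0,3,1,5,0,0](9) P2=[0,1,7,2,7,4](2)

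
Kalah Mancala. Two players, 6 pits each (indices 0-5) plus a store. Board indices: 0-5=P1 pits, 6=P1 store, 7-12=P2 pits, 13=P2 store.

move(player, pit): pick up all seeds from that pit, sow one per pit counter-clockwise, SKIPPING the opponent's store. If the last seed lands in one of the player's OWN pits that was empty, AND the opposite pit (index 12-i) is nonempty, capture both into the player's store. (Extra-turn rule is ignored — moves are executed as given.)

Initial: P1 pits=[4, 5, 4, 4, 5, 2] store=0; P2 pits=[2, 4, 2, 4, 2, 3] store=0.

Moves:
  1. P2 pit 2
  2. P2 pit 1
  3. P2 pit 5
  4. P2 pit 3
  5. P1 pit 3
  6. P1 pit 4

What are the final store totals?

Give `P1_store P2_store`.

Move 1: P2 pit2 -> P1=[4,5,4,4,5,2](0) P2=[2,4,0,5,3,3](0)
Move 2: P2 pit1 -> P1=[4,5,4,4,5,2](0) P2=[2,0,1,6,4,4](0)
Move 3: P2 pit5 -> P1=[5,6,5,4,5,2](0) P2=[2,0,1,6,4,0](1)
Move 4: P2 pit3 -> P1=[6,7,6,4,5,2](0) P2=[2,0,1,0,5,1](2)
Move 5: P1 pit3 -> P1=[6,7,6,0,6,3](1) P2=[3,0,1,0,5,1](2)
Move 6: P1 pit4 -> P1=[6,7,6,0,0,4](2) P2=[4,1,2,1,5,1](2)

Answer: 2 2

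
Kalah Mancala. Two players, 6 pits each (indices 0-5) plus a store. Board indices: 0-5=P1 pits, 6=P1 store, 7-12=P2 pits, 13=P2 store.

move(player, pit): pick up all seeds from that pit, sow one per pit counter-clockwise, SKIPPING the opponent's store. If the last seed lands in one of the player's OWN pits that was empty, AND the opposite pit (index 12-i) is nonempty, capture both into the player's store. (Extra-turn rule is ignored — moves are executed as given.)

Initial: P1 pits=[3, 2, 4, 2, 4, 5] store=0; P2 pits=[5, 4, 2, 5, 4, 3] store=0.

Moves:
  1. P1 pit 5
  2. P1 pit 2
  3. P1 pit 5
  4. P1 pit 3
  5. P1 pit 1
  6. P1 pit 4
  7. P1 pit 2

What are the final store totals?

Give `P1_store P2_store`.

Answer: 11 0

Derivation:
Move 1: P1 pit5 -> P1=[3,2,4,2,4,0](1) P2=[6,5,3,6,4,3](0)
Move 2: P1 pit2 -> P1=[3,2,0,3,5,1](2) P2=[6,5,3,6,4,3](0)
Move 3: P1 pit5 -> P1=[3,2,0,3,5,0](3) P2=[6,5,3,6,4,3](0)
Move 4: P1 pit3 -> P1=[3,2,0,0,6,1](4) P2=[6,5,3,6,4,3](0)
Move 5: P1 pit1 -> P1=[3,0,1,0,6,1](8) P2=[6,5,0,6,4,3](0)
Move 6: P1 pit4 -> P1=[3,0,1,0,0,2](9) P2=[7,6,1,7,4,3](0)
Move 7: P1 pit2 -> P1=[3,0,0,0,0,2](11) P2=[7,6,0,7,4,3](0)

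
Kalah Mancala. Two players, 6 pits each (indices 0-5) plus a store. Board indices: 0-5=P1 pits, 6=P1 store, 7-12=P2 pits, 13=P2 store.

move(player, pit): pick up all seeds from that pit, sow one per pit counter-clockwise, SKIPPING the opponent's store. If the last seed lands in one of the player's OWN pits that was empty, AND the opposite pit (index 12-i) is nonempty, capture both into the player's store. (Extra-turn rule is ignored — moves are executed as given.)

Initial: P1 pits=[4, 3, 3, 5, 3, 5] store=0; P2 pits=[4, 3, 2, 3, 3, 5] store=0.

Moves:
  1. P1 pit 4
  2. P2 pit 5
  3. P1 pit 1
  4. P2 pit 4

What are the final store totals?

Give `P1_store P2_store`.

Move 1: P1 pit4 -> P1=[4,3,3,5,0,6](1) P2=[5,3,2,3,3,5](0)
Move 2: P2 pit5 -> P1=[5,4,4,6,0,6](1) P2=[5,3,2,3,3,0](1)
Move 3: P1 pit1 -> P1=[5,0,5,7,1,7](1) P2=[5,3,2,3,3,0](1)
Move 4: P2 pit4 -> P1=[6,0,5,7,1,7](1) P2=[5,3,2,3,0,1](2)

Answer: 1 2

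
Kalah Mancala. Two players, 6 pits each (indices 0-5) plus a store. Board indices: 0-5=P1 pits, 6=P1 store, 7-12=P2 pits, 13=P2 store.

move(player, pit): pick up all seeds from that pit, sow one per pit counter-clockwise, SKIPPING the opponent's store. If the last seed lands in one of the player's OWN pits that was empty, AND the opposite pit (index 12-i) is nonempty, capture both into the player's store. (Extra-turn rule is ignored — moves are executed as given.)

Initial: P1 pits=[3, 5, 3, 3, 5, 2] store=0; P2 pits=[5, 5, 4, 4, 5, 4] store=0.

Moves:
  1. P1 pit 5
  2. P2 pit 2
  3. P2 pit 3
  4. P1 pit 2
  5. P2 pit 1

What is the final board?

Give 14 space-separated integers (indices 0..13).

Move 1: P1 pit5 -> P1=[3,5,3,3,5,0](1) P2=[6,5,4,4,5,4](0)
Move 2: P2 pit2 -> P1=[3,5,3,3,5,0](1) P2=[6,5,0,5,6,5](1)
Move 3: P2 pit3 -> P1=[4,6,3,3,5,0](1) P2=[6,5,0,0,7,6](2)
Move 4: P1 pit2 -> P1=[4,6,0,4,6,0](8) P2=[0,5,0,0,7,6](2)
Move 5: P2 pit1 -> P1=[4,6,0,4,6,0](8) P2=[0,0,1,1,8,7](3)

Answer: 4 6 0 4 6 0 8 0 0 1 1 8 7 3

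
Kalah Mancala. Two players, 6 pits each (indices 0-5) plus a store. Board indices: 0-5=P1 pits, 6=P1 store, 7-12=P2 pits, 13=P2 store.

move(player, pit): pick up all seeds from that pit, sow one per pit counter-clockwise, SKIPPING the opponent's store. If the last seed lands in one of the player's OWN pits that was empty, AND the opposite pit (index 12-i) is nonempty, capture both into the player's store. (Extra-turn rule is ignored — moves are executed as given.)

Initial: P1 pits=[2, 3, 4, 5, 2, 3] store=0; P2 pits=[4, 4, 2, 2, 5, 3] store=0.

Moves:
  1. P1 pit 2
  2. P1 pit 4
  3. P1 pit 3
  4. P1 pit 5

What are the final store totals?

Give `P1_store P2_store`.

Move 1: P1 pit2 -> P1=[2,3,0,6,3,4](1) P2=[4,4,2,2,5,3](0)
Move 2: P1 pit4 -> P1=[2,3,0,6,0,5](2) P2=[5,4,2,2,5,3](0)
Move 3: P1 pit3 -> P1=[2,3,0,0,1,6](3) P2=[6,5,3,2,5,3](0)
Move 4: P1 pit5 -> P1=[2,3,0,0,1,0](4) P2=[7,6,4,3,6,3](0)

Answer: 4 0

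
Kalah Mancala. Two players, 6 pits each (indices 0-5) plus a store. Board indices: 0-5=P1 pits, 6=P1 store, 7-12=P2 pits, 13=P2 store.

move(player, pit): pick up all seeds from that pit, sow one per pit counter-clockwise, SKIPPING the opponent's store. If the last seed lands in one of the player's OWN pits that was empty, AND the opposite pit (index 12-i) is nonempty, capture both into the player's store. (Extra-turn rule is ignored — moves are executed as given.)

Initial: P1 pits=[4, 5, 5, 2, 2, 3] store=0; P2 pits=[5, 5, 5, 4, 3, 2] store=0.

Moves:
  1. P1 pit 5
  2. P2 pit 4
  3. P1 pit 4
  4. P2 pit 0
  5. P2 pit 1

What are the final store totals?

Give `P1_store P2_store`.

Move 1: P1 pit5 -> P1=[4,5,5,2,2,0](1) P2=[6,6,5,4,3,2](0)
Move 2: P2 pit4 -> P1=[5,5,5,2,2,0](1) P2=[6,6,5,4,0,3](1)
Move 3: P1 pit4 -> P1=[5,5,5,2,0,1](2) P2=[6,6,5,4,0,3](1)
Move 4: P2 pit0 -> P1=[5,5,5,2,0,1](2) P2=[0,7,6,5,1,4](2)
Move 5: P2 pit1 -> P1=[6,6,5,2,0,1](2) P2=[0,0,7,6,2,5](3)

Answer: 2 3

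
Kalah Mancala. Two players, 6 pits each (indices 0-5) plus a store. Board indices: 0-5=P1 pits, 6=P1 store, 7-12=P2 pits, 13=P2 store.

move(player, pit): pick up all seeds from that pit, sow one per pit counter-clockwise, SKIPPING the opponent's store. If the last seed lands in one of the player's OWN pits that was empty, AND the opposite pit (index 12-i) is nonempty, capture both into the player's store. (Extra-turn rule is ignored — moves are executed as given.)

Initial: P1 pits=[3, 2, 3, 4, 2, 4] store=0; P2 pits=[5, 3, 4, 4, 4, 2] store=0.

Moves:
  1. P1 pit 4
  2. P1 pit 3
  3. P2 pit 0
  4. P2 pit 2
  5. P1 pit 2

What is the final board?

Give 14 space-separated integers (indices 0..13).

Move 1: P1 pit4 -> P1=[3,2,3,4,0,5](1) P2=[5,3,4,4,4,2](0)
Move 2: P1 pit3 -> P1=[3,2,3,0,1,6](2) P2=[6,3,4,4,4,2](0)
Move 3: P2 pit0 -> P1=[3,2,3,0,1,6](2) P2=[0,4,5,5,5,3](1)
Move 4: P2 pit2 -> P1=[4,2,3,0,1,6](2) P2=[0,4,0,6,6,4](2)
Move 5: P1 pit2 -> P1=[4,2,0,1,2,7](2) P2=[0,4,0,6,6,4](2)

Answer: 4 2 0 1 2 7 2 0 4 0 6 6 4 2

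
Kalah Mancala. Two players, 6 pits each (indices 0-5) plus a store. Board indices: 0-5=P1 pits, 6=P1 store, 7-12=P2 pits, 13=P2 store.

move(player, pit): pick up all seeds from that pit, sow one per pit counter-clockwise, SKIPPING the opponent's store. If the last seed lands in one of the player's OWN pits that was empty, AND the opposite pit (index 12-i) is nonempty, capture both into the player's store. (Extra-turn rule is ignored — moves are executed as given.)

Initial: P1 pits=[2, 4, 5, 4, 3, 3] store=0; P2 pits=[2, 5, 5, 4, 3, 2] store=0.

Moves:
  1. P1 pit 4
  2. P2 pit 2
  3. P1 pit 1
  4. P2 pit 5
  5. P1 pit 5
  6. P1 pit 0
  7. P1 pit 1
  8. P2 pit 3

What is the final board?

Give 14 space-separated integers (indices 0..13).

Answer: 1 1 9 7 2 0 2 4 6 1 0 5 1 3

Derivation:
Move 1: P1 pit4 -> P1=[2,4,5,4,0,4](1) P2=[3,5,5,4,3,2](0)
Move 2: P2 pit2 -> P1=[3,4,5,4,0,4](1) P2=[3,5,0,5,4,3](1)
Move 3: P1 pit1 -> P1=[3,0,6,5,1,5](1) P2=[3,5,0,5,4,3](1)
Move 4: P2 pit5 -> P1=[4,1,6,5,1,5](1) P2=[3,5,0,5,4,0](2)
Move 5: P1 pit5 -> P1=[4,1,6,5,1,0](2) P2=[4,6,1,6,4,0](2)
Move 6: P1 pit0 -> P1=[0,2,7,6,2,0](2) P2=[4,6,1,6,4,0](2)
Move 7: P1 pit1 -> P1=[0,0,8,7,2,0](2) P2=[4,6,1,6,4,0](2)
Move 8: P2 pit3 -> P1=[1,1,9,7,2,0](2) P2=[4,6,1,0,5,1](3)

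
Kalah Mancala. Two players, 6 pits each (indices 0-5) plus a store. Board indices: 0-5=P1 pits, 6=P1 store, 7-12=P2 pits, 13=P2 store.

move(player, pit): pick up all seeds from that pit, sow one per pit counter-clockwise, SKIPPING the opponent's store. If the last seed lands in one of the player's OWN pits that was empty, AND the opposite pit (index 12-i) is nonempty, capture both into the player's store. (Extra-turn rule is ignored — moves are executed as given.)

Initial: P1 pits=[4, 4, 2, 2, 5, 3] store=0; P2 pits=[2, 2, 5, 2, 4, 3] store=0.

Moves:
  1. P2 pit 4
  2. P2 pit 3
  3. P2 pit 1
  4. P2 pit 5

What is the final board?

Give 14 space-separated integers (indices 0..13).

Move 1: P2 pit4 -> P1=[5,5,2,2,5,3](0) P2=[2,2,5,2,0,4](1)
Move 2: P2 pit3 -> P1=[5,5,2,2,5,3](0) P2=[2,2,5,0,1,5](1)
Move 3: P2 pit1 -> P1=[5,5,0,2,5,3](0) P2=[2,0,6,0,1,5](4)
Move 4: P2 pit5 -> P1=[6,6,1,3,5,3](0) P2=[2,0,6,0,1,0](5)

Answer: 6 6 1 3 5 3 0 2 0 6 0 1 0 5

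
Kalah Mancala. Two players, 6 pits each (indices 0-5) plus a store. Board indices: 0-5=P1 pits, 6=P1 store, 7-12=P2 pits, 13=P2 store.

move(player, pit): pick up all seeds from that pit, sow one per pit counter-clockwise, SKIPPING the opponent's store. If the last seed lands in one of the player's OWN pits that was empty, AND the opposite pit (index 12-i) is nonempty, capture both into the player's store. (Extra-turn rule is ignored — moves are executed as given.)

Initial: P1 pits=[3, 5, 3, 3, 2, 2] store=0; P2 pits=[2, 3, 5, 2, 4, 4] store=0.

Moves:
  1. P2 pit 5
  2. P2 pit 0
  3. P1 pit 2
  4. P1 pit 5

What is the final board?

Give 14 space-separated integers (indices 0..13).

Move 1: P2 pit5 -> P1=[4,6,4,3,2,2](0) P2=[2,3,5,2,4,0](1)
Move 2: P2 pit0 -> P1=[4,6,4,3,2,2](0) P2=[0,4,6,2,4,0](1)
Move 3: P1 pit2 -> P1=[4,6,0,4,3,3](1) P2=[0,4,6,2,4,0](1)
Move 4: P1 pit5 -> P1=[4,6,0,4,3,0](2) P2=[1,5,6,2,4,0](1)

Answer: 4 6 0 4 3 0 2 1 5 6 2 4 0 1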